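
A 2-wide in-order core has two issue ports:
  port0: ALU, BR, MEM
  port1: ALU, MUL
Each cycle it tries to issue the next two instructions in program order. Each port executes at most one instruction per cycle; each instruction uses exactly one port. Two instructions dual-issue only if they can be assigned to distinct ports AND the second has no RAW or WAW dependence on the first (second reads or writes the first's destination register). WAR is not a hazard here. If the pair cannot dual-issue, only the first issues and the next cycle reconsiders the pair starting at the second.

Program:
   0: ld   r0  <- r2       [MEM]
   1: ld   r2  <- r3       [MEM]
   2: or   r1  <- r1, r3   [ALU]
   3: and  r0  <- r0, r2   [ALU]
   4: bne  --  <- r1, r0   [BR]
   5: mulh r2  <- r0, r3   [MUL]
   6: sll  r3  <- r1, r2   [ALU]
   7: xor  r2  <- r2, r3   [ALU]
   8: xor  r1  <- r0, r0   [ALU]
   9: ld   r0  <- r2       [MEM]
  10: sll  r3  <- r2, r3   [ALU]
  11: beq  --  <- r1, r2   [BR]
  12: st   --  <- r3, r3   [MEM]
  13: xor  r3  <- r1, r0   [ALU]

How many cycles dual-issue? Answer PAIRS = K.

PAIRS = 5

  cy0 -> i0 (ld) no-port MEM/MEM
  cy1 -> i1/i2 (ld;or) dual
  cy2 -> i3 (and) RAW r0
  cy3 -> i4/i5 (bne;mulh) dual
  cy4 -> i6 (sll) RAW r3
  cy5 -> i7/i8 (xor;xor) dual
  cy6 -> i9/i10 (ld;sll) dual
  cy7 -> i11 (beq) no-port BR/MEM
  cy8 -> i12/i13 (st;xor) dual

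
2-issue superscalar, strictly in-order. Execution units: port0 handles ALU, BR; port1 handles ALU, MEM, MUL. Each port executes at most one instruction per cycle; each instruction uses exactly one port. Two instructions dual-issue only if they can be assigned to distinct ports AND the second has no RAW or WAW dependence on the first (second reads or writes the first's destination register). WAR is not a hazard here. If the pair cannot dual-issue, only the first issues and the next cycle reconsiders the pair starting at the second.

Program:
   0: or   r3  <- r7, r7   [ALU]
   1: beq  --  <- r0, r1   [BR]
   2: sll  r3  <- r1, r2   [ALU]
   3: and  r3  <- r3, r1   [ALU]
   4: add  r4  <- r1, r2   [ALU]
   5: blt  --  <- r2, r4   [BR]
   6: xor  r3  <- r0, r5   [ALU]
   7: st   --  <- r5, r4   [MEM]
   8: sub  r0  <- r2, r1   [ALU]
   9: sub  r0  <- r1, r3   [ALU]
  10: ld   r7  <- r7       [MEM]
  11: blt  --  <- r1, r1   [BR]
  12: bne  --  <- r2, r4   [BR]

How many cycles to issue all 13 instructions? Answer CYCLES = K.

CYCLES = 8

#0 head=0: or.ALU;beq.BR i0/i1 2-wide
#1 head=2: sll.ALU i2 RAW+WAW r3
#2 head=3: and.ALU;add.ALU i3/i4 2-wide
#3 head=5: blt.BR;xor.ALU i5/i6 2-wide
#4 head=7: st.MEM;sub.ALU i7/i8 2-wide
#5 head=9: sub.ALU;ld.MEM i9/i10 2-wide
#6 head=11: blt.BR i11 no-port BR/BR
#7 head=12: bne.BR i12 tail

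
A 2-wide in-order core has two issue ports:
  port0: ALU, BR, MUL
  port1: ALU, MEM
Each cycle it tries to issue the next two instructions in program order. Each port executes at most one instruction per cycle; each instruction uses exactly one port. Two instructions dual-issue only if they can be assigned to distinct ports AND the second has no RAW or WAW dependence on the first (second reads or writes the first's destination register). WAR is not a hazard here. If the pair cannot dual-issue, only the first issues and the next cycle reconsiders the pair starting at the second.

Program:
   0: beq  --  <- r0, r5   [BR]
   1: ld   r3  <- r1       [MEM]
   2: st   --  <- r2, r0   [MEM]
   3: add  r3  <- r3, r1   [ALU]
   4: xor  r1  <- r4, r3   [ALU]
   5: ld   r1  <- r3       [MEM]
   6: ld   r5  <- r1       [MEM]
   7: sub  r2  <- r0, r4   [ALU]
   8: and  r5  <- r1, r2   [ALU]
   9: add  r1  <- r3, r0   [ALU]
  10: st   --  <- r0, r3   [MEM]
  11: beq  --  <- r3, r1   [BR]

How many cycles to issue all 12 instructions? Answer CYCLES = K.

CYCLES = 7

#0 head=0: beq+ld i0&i1 dual
#1 head=2: st+add i2&i3 dual
#2 head=4: xor i4 WAW r1
#3 head=5: ld i5 no-port MEM/MEM
#4 head=6: ld+sub i6&i7 dual
#5 head=8: and+add i8&i9 dual
#6 head=10: st+beq i10&i11 dual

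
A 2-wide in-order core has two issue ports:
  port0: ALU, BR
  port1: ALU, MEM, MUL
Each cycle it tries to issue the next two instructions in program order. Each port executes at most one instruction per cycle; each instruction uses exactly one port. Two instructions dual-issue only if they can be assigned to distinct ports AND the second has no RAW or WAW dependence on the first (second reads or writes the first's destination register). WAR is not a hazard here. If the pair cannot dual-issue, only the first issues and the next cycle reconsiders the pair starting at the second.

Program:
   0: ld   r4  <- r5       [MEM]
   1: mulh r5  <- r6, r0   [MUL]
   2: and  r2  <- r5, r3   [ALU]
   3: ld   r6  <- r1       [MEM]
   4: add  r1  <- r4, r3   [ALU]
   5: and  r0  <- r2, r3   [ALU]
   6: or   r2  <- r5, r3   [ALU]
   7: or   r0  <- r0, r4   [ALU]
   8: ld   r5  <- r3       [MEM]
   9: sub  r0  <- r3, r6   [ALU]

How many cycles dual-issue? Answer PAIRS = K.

c0: i0 ld  no-port MEM/MUL
c1: i1 mulh  RAW r5
c2: i2&i3 and/ld  pair
c3: i4&i5 add/and  pair
c4: i6&i7 or/or  pair
c5: i8&i9 ld/sub  pair

PAIRS = 4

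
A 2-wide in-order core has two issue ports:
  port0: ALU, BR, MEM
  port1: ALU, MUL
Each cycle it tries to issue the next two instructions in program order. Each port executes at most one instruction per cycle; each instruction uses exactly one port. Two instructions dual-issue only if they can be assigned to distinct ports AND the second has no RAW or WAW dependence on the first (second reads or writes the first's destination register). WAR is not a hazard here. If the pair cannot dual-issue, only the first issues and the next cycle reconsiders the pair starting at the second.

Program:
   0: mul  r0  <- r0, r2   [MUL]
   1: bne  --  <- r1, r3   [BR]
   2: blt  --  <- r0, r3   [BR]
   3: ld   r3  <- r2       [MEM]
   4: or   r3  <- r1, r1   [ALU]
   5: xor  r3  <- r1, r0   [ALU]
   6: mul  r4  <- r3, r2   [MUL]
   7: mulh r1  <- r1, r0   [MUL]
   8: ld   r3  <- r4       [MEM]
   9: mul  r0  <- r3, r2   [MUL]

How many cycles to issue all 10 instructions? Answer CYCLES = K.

t=0 i0&i1:mul;bne ; dual
t=1 i2:blt ; no-port BR/MEM
t=2 i3:ld ; WAW r3
t=3 i4:or ; WAW r3
t=4 i5:xor ; RAW r3
t=5 i6:mul ; no-port MUL/MUL
t=6 i7&i8:mulh;ld ; dual
t=7 i9:mul ; tail

CYCLES = 8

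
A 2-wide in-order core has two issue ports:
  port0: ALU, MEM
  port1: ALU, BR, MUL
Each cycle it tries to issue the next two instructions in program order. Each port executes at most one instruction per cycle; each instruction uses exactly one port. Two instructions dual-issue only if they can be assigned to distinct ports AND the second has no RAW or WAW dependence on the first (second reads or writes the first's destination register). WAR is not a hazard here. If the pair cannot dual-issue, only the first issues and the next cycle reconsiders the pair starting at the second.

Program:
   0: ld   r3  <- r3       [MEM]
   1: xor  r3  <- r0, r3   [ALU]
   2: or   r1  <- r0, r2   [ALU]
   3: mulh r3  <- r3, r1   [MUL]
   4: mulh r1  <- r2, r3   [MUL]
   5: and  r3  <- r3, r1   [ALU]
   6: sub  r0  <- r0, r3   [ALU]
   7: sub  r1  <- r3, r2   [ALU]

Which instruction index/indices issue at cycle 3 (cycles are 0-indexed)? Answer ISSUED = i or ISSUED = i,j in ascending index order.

t=0 i0:ld ; RAW+WAW r3
t=1 i1,i2:xor;or ; pair
t=2 i3:mulh ; no-port MUL/MUL
t=3 i4:mulh ; RAW r1
t=4 i5:and ; RAW r3
t=5 i6,i7:sub;sub ; pair

ISSUED = 4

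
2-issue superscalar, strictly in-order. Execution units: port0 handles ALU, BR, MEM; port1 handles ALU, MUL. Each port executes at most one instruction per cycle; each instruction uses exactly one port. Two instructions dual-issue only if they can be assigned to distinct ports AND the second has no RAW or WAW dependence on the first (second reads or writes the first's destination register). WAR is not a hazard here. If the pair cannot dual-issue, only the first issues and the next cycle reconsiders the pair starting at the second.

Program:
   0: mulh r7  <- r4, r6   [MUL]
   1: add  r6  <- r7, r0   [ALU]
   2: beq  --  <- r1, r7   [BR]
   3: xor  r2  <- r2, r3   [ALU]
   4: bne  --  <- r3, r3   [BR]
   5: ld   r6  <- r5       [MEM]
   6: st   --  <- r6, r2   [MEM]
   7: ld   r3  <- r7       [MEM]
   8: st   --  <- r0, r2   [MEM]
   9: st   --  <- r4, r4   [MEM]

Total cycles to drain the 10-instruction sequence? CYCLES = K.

CYCLES = 8

c0: i0 mulh.MUL  RAW r7
c1: i1,i2 add.ALU/beq.BR  2-wide
c2: i3,i4 xor.ALU/bne.BR  2-wide
c3: i5 ld.MEM  no-port MEM/MEM
c4: i6 st.MEM  no-port MEM/MEM
c5: i7 ld.MEM  no-port MEM/MEM
c6: i8 st.MEM  no-port MEM/MEM
c7: i9 st.MEM  tail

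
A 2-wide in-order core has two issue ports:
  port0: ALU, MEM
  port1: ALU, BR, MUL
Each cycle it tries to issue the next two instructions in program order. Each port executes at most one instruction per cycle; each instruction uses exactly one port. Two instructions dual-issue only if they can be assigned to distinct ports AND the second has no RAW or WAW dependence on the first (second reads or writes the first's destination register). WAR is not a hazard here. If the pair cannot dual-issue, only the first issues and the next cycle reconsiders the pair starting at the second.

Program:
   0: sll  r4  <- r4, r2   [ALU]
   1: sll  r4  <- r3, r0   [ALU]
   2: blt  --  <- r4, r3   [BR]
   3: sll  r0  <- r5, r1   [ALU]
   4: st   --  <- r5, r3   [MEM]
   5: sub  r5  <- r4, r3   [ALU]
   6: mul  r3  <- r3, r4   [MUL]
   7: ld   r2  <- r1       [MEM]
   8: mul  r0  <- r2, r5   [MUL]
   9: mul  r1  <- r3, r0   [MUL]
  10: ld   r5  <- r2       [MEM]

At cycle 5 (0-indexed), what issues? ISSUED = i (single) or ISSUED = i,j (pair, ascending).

ISSUED = 8

  cy0 -> i0 (sll) WAW r4
  cy1 -> i1 (sll) RAW r4
  cy2 -> i2&i3 (blt/sll) dual
  cy3 -> i4&i5 (st/sub) dual
  cy4 -> i6&i7 (mul/ld) dual
  cy5 -> i8 (mul) no-port MUL/MUL
  cy6 -> i9&i10 (mul/ld) dual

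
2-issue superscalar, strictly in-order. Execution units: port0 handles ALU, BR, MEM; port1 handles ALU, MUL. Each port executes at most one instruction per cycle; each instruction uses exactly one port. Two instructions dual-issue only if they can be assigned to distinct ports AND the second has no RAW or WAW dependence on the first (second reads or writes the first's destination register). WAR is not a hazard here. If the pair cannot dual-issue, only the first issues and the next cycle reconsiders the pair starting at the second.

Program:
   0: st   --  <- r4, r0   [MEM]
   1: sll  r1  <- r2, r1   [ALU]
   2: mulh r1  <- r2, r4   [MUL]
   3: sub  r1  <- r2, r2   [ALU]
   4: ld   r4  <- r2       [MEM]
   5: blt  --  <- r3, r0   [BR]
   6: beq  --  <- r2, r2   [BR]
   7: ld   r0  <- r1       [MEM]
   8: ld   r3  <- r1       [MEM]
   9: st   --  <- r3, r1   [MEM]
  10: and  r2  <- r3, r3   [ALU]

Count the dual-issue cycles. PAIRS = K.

t=0 i0&i1:st.MEM/sll.ALU ; 2-wide
t=1 i2:mulh.MUL ; WAW r1
t=2 i3&i4:sub.ALU/ld.MEM ; 2-wide
t=3 i5:blt.BR ; no-port BR/BR
t=4 i6:beq.BR ; no-port BR/MEM
t=5 i7:ld.MEM ; no-port MEM/MEM
t=6 i8:ld.MEM ; no-port MEM/MEM
t=7 i9&i10:st.MEM/and.ALU ; 2-wide

PAIRS = 3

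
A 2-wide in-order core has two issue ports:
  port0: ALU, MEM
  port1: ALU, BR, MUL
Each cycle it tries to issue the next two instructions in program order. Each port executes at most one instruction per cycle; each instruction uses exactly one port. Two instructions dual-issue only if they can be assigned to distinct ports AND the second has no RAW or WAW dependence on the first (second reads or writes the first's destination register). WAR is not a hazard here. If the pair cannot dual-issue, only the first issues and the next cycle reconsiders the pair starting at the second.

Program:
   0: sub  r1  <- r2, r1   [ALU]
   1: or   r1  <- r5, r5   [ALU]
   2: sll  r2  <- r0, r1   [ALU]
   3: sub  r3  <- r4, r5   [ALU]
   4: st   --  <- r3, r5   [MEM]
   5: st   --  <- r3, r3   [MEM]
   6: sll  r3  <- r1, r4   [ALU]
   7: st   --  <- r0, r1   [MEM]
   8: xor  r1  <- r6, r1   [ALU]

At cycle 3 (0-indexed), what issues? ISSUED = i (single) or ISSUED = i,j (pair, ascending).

[0] i0  sub  -- WAW r1
[1] i1  or  -- RAW r1
[2] i2,i3  sll sub  -- 2-wide
[3] i4  st  -- no-port MEM/MEM
[4] i5,i6  st sll  -- 2-wide
[5] i7,i8  st xor  -- 2-wide

ISSUED = 4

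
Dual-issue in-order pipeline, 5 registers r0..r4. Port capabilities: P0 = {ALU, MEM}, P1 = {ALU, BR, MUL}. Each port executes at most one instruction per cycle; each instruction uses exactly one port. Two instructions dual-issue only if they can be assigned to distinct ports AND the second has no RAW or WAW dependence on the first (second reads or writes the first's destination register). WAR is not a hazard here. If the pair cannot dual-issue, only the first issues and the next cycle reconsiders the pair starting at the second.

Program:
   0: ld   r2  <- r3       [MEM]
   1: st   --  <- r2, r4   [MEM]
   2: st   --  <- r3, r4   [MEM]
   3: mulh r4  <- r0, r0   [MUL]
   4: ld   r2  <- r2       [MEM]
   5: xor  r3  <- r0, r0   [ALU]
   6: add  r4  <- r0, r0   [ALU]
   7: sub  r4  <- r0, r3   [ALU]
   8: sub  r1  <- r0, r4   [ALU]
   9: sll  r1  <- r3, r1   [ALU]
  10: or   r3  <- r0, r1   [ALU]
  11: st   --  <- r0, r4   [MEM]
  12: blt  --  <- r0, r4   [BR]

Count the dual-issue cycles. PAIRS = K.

0. ld @i0  | no-port MEM/MEM
1. st @i1  | no-port MEM/MEM
2. st;mulh @i2+i3  | pair
3. ld;xor @i4+i5  | pair
4. add @i6  | WAW r4
5. sub @i7  | RAW r4
6. sub @i8  | RAW+WAW r1
7. sll @i9  | RAW r1
8. or;st @i10+i11  | pair
9. blt @i12  | tail

PAIRS = 3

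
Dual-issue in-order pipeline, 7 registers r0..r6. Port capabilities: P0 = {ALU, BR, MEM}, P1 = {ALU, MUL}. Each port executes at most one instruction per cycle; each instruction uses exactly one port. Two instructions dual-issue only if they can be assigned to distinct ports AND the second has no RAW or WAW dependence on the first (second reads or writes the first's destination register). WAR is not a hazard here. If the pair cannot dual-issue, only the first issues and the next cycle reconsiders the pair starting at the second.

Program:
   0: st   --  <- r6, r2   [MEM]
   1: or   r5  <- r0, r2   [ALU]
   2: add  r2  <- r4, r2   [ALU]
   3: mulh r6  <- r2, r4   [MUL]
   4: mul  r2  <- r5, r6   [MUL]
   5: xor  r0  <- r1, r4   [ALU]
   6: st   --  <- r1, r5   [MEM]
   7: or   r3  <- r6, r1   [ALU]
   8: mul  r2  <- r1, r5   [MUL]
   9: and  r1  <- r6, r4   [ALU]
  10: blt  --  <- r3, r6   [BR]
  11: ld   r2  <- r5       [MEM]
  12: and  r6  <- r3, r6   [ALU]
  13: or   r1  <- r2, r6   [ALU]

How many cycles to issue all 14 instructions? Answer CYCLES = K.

0. st;or @i0/i1  | pair
1. add @i2  | RAW r2
2. mulh @i3  | no-port MUL/MUL
3. mul;xor @i4/i5  | pair
4. st;or @i6/i7  | pair
5. mul;and @i8/i9  | pair
6. blt @i10  | no-port BR/MEM
7. ld;and @i11/i12  | pair
8. or @i13  | tail

CYCLES = 9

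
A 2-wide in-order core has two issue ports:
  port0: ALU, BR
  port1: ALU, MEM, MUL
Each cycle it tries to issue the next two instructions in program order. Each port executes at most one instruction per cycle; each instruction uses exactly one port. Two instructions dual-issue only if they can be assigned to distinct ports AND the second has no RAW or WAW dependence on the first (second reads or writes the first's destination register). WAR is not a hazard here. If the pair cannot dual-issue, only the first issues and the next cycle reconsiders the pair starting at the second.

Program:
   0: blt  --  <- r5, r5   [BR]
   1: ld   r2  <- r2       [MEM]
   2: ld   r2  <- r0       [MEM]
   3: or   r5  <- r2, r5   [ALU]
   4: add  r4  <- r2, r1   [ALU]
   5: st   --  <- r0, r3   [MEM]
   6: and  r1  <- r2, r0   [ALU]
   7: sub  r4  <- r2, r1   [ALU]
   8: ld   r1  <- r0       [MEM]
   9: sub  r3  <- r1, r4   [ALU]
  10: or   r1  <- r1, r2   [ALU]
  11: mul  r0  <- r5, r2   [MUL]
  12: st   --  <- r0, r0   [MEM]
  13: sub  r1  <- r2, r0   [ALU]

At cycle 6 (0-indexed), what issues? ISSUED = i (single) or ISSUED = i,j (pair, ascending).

  cy0 -> i0/i1 (blt.BR ld.MEM) 2-wide
  cy1 -> i2 (ld.MEM) RAW r2
  cy2 -> i3/i4 (or.ALU add.ALU) 2-wide
  cy3 -> i5/i6 (st.MEM and.ALU) 2-wide
  cy4 -> i7/i8 (sub.ALU ld.MEM) 2-wide
  cy5 -> i9/i10 (sub.ALU or.ALU) 2-wide
  cy6 -> i11 (mul.MUL) no-port MUL/MEM
  cy7 -> i12/i13 (st.MEM sub.ALU) 2-wide

ISSUED = 11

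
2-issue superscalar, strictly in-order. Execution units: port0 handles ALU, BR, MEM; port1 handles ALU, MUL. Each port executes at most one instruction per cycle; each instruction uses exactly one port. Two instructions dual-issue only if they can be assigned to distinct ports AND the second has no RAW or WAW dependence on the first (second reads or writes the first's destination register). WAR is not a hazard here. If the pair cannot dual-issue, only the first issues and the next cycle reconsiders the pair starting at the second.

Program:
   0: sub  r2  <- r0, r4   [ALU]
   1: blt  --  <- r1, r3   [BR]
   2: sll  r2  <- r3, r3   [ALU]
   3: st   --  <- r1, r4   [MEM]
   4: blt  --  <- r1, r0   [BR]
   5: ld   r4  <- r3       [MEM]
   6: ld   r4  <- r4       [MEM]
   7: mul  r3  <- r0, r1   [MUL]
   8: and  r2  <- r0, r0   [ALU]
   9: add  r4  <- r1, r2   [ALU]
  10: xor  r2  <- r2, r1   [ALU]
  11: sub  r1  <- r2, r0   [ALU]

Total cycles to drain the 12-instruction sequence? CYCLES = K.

  cy0 -> i0&i1 (sub blt) 2-wide
  cy1 -> i2&i3 (sll st) 2-wide
  cy2 -> i4 (blt) no-port BR/MEM
  cy3 -> i5 (ld) no-port MEM/MEM
  cy4 -> i6&i7 (ld mul) 2-wide
  cy5 -> i8 (and) RAW r2
  cy6 -> i9&i10 (add xor) 2-wide
  cy7 -> i11 (sub) tail

CYCLES = 8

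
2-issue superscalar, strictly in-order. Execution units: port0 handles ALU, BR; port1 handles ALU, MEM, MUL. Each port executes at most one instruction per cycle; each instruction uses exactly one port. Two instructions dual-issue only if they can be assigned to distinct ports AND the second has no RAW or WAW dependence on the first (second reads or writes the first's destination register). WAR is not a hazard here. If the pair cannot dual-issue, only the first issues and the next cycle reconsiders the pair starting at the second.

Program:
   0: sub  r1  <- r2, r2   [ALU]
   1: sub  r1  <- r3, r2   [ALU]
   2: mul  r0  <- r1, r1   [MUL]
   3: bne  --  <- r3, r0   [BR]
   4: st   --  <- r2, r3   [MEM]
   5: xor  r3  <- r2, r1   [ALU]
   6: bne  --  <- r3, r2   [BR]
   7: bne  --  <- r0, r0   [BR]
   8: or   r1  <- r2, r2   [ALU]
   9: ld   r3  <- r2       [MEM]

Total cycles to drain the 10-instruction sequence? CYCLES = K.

CYCLES = 8

t=0 i0:sub ; WAW r1
t=1 i1:sub ; RAW r1
t=2 i2:mul ; RAW r0
t=3 i3/i4:bne+st ; dual
t=4 i5:xor ; RAW r3
t=5 i6:bne ; no-port BR/BR
t=6 i7/i8:bne+or ; dual
t=7 i9:ld ; tail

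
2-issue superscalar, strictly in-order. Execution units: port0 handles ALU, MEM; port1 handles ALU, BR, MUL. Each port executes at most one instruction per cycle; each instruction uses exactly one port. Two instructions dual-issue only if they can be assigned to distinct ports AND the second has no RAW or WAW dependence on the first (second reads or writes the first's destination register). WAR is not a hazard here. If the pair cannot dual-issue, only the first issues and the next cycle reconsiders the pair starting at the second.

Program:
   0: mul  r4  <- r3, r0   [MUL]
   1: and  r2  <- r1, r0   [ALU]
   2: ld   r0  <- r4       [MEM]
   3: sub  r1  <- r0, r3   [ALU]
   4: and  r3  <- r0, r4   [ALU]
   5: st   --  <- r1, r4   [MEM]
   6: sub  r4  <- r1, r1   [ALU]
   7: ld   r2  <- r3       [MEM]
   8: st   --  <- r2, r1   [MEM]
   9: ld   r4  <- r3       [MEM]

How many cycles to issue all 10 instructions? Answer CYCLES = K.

CYCLES = 7

c0: i0&i1 mul.MUL/and.ALU  2-wide
c1: i2 ld.MEM  RAW r0
c2: i3&i4 sub.ALU/and.ALU  2-wide
c3: i5&i6 st.MEM/sub.ALU  2-wide
c4: i7 ld.MEM  no-port MEM/MEM
c5: i8 st.MEM  no-port MEM/MEM
c6: i9 ld.MEM  tail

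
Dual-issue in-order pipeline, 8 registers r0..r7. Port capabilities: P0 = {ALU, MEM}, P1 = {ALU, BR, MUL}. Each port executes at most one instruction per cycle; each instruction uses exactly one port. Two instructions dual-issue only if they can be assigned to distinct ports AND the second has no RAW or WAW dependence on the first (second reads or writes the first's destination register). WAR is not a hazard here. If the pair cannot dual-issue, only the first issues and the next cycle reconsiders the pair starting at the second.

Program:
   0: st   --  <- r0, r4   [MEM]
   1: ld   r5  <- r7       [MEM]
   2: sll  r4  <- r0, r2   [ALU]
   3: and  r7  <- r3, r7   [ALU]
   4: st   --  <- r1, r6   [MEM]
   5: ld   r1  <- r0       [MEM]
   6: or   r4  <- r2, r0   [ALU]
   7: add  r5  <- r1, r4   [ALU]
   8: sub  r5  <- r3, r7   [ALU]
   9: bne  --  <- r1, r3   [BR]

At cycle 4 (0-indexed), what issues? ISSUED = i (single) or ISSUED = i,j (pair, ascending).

t=0 i0:st.MEM ; no-port MEM/MEM
t=1 i1,i2:ld.MEM+sll.ALU ; pair
t=2 i3,i4:and.ALU+st.MEM ; pair
t=3 i5,i6:ld.MEM+or.ALU ; pair
t=4 i7:add.ALU ; WAW r5
t=5 i8,i9:sub.ALU+bne.BR ; pair

ISSUED = 7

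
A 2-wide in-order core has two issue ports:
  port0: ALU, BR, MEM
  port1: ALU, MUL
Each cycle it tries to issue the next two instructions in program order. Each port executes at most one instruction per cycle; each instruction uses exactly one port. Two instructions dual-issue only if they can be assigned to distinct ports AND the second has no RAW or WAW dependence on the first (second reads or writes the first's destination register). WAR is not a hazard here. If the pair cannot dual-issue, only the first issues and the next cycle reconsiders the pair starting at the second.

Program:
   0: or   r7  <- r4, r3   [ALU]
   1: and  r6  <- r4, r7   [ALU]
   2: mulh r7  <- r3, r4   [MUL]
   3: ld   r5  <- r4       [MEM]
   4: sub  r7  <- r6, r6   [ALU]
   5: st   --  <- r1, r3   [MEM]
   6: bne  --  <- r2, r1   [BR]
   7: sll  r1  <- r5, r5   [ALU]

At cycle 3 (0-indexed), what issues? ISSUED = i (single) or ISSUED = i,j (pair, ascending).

  cy0 -> i0 (or.ALU) RAW r7
  cy1 -> i1,i2 (and.ALU+mulh.MUL) 2-wide
  cy2 -> i3,i4 (ld.MEM+sub.ALU) 2-wide
  cy3 -> i5 (st.MEM) no-port MEM/BR
  cy4 -> i6,i7 (bne.BR+sll.ALU) 2-wide

ISSUED = 5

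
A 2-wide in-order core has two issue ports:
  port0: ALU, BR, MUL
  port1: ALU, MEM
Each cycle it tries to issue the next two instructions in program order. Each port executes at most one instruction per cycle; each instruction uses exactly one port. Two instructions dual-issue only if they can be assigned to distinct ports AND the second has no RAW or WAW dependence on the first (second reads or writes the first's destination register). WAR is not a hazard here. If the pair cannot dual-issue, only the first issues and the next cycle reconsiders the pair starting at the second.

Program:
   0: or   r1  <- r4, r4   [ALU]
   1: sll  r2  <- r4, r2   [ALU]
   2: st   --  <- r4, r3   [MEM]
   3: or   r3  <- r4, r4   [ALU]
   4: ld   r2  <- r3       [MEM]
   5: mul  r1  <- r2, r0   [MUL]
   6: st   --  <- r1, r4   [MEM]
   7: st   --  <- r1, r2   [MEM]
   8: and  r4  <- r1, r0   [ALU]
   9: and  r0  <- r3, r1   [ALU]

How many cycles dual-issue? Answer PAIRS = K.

[0] i0&i1  or+sll  -- 2-wide
[1] i2&i3  st+or  -- 2-wide
[2] i4  ld  -- RAW r2
[3] i5  mul  -- RAW r1
[4] i6  st  -- no-port MEM/MEM
[5] i7&i8  st+and  -- 2-wide
[6] i9  and  -- tail

PAIRS = 3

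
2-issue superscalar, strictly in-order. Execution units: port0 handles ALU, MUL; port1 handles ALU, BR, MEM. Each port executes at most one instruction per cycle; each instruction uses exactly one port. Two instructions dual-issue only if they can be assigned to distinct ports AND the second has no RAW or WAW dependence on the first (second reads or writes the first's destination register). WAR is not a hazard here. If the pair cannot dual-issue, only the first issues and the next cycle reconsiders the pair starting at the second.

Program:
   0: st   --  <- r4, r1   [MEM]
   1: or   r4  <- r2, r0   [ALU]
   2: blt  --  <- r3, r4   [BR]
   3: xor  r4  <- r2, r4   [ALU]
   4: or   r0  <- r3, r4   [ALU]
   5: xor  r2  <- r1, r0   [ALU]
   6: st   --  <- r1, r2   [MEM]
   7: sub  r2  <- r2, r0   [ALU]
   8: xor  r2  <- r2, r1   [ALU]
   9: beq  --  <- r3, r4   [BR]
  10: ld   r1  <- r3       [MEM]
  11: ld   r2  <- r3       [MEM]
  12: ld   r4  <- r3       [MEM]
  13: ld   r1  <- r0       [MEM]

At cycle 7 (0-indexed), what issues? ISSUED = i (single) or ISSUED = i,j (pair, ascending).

ISSUED = 11

c0: i0&i1 st.MEM or.ALU  dual
c1: i2&i3 blt.BR xor.ALU  dual
c2: i4 or.ALU  RAW r0
c3: i5 xor.ALU  RAW r2
c4: i6&i7 st.MEM sub.ALU  dual
c5: i8&i9 xor.ALU beq.BR  dual
c6: i10 ld.MEM  no-port MEM/MEM
c7: i11 ld.MEM  no-port MEM/MEM
c8: i12 ld.MEM  no-port MEM/MEM
c9: i13 ld.MEM  tail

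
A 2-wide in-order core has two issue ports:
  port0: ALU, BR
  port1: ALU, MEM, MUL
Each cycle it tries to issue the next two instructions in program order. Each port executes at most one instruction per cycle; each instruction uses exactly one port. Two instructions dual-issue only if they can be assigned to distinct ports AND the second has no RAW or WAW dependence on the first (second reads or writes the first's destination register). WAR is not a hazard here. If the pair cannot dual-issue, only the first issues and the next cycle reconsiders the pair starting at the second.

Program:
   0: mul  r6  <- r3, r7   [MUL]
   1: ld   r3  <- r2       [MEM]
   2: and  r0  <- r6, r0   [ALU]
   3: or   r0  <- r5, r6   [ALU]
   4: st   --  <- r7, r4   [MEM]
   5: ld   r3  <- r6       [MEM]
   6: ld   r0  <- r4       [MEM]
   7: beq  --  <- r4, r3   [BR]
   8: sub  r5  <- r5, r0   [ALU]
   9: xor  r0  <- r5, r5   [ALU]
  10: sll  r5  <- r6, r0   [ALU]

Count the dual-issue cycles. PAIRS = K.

PAIRS = 3

0. mul.MUL @i0  | no-port MUL/MEM
1. ld.MEM+and.ALU @i1/i2  | dual
2. or.ALU+st.MEM @i3/i4  | dual
3. ld.MEM @i5  | no-port MEM/MEM
4. ld.MEM+beq.BR @i6/i7  | dual
5. sub.ALU @i8  | RAW r5
6. xor.ALU @i9  | RAW r0
7. sll.ALU @i10  | tail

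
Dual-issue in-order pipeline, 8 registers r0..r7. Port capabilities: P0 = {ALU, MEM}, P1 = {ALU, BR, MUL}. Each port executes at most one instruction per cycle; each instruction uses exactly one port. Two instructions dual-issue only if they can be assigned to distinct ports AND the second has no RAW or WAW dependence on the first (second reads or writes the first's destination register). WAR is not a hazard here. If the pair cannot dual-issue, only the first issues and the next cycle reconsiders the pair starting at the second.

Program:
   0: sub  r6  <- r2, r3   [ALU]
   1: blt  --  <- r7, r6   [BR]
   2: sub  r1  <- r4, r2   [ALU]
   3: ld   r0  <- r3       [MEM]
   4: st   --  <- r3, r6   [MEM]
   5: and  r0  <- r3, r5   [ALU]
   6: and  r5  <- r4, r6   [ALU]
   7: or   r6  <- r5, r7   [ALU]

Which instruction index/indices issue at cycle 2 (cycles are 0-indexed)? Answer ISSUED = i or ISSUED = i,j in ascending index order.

0. sub @i0  | RAW r6
1. blt+sub @i1,i2  | pair
2. ld @i3  | no-port MEM/MEM
3. st+and @i4,i5  | pair
4. and @i6  | RAW r5
5. or @i7  | tail

ISSUED = 3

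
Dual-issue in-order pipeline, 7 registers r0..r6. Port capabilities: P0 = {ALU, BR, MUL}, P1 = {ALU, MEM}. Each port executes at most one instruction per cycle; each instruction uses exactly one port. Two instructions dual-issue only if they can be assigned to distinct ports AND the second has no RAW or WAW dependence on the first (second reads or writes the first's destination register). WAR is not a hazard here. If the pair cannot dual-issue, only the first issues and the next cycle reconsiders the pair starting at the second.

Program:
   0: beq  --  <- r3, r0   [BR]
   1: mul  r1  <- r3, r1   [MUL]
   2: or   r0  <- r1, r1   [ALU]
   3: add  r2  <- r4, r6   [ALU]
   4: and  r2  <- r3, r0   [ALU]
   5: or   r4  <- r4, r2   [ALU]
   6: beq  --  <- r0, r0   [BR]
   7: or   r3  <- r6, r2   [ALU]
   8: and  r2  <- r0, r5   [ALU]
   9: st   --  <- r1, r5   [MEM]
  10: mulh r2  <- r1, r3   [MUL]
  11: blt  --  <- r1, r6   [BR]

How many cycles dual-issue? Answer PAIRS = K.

PAIRS = 4

c0: i0 beq  no-port BR/MUL
c1: i1 mul  RAW r1
c2: i2/i3 or+add  pair
c3: i4 and  RAW r2
c4: i5/i6 or+beq  pair
c5: i7/i8 or+and  pair
c6: i9/i10 st+mulh  pair
c7: i11 blt  tail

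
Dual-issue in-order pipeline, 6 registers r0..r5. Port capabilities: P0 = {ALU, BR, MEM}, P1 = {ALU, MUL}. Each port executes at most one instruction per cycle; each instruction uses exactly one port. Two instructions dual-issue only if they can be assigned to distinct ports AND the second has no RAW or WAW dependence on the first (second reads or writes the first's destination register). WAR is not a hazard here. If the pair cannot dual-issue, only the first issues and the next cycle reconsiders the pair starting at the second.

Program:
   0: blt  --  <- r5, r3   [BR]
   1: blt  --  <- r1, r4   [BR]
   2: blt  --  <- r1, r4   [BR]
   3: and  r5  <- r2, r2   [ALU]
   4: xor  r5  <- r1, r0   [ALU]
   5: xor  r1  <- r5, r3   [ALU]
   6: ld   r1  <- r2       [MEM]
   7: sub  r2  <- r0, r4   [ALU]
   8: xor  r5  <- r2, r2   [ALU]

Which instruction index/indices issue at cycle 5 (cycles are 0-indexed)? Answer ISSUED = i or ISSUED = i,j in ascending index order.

ISSUED = 6,7

[0] i0  blt.BR  -- no-port BR/BR
[1] i1  blt.BR  -- no-port BR/BR
[2] i2/i3  blt.BR/and.ALU  -- pair
[3] i4  xor.ALU  -- RAW r5
[4] i5  xor.ALU  -- WAW r1
[5] i6/i7  ld.MEM/sub.ALU  -- pair
[6] i8  xor.ALU  -- tail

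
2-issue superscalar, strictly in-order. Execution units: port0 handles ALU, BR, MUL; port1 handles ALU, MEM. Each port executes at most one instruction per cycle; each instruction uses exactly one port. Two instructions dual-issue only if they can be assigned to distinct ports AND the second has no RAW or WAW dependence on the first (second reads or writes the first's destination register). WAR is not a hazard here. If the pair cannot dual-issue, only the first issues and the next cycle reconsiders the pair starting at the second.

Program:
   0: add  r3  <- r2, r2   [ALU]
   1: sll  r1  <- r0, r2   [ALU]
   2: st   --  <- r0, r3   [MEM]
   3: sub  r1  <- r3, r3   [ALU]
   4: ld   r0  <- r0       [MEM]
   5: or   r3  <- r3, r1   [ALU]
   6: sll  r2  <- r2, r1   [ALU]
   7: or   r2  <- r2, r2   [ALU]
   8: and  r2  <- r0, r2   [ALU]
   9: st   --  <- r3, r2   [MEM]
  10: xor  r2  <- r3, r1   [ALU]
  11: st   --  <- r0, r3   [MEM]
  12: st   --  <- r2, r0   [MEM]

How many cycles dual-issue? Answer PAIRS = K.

PAIRS = 4

  cy0 -> i0&i1 (add.ALU sll.ALU) dual
  cy1 -> i2&i3 (st.MEM sub.ALU) dual
  cy2 -> i4&i5 (ld.MEM or.ALU) dual
  cy3 -> i6 (sll.ALU) RAW+WAW r2
  cy4 -> i7 (or.ALU) RAW+WAW r2
  cy5 -> i8 (and.ALU) RAW r2
  cy6 -> i9&i10 (st.MEM xor.ALU) dual
  cy7 -> i11 (st.MEM) no-port MEM/MEM
  cy8 -> i12 (st.MEM) tail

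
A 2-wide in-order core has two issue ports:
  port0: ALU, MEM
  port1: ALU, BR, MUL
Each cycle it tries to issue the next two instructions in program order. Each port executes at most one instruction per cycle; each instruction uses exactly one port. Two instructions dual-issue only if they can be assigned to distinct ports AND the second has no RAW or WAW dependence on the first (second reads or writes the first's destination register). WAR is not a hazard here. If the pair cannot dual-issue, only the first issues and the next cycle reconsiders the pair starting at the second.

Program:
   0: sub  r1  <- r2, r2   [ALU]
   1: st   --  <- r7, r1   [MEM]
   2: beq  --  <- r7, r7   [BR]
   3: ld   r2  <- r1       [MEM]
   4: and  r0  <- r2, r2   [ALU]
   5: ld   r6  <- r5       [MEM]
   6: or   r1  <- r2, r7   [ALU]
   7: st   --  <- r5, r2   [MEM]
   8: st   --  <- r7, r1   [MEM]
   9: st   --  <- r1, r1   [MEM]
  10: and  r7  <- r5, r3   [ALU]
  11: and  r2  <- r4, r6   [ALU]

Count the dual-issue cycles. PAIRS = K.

PAIRS = 4

t=0 i0:sub ; RAW r1
t=1 i1+i2:st/beq ; dual
t=2 i3:ld ; RAW r2
t=3 i4+i5:and/ld ; dual
t=4 i6+i7:or/st ; dual
t=5 i8:st ; no-port MEM/MEM
t=6 i9+i10:st/and ; dual
t=7 i11:and ; tail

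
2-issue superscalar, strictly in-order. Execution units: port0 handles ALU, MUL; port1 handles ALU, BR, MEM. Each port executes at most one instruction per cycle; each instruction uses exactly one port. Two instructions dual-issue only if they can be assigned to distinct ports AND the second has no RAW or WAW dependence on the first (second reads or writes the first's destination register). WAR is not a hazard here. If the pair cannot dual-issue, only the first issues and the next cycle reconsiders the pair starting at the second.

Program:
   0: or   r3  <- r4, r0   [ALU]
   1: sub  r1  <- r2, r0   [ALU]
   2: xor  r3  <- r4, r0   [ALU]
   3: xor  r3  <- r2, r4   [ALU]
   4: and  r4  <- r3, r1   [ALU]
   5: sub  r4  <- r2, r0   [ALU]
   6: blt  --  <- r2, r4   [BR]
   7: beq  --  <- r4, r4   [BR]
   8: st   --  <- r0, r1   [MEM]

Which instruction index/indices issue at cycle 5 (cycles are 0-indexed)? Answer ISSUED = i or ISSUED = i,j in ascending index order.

ISSUED = 6

0. or+sub @i0,i1  | pair
1. xor @i2  | WAW r3
2. xor @i3  | RAW r3
3. and @i4  | WAW r4
4. sub @i5  | RAW r4
5. blt @i6  | no-port BR/BR
6. beq @i7  | no-port BR/MEM
7. st @i8  | tail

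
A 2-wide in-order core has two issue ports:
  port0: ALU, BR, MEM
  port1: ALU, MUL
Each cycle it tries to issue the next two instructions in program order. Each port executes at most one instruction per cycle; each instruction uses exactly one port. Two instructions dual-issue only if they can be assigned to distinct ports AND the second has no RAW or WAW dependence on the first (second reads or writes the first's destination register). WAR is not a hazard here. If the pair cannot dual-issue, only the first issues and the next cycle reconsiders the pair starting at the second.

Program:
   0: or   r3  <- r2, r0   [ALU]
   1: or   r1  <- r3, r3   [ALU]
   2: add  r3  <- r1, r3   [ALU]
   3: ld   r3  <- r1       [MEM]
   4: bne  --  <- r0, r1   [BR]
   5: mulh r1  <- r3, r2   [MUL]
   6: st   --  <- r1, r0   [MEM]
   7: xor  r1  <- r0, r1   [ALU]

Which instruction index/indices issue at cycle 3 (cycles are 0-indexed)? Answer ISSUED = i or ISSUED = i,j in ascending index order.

t=0 i0:or ; RAW r3
t=1 i1:or ; RAW r1
t=2 i2:add ; WAW r3
t=3 i3:ld ; no-port MEM/BR
t=4 i4,i5:bne/mulh ; 2-wide
t=5 i6,i7:st/xor ; 2-wide

ISSUED = 3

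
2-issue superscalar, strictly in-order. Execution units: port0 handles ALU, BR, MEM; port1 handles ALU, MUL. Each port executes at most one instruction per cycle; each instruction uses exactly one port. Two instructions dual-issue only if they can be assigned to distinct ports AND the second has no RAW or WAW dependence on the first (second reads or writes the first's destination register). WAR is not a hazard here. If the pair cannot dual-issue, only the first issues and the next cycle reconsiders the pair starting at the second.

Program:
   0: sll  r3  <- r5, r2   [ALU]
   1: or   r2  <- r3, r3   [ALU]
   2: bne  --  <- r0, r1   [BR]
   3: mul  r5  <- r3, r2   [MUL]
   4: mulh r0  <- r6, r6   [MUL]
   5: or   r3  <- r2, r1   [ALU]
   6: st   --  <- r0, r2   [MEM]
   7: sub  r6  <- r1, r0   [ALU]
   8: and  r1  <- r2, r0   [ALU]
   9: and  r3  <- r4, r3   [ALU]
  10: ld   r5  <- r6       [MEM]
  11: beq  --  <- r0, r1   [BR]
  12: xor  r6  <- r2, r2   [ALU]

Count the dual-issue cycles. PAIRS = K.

[0] i0  sll  -- RAW r3
[1] i1,i2  or+bne  -- dual
[2] i3  mul  -- no-port MUL/MUL
[3] i4,i5  mulh+or  -- dual
[4] i6,i7  st+sub  -- dual
[5] i8,i9  and+and  -- dual
[6] i10  ld  -- no-port MEM/BR
[7] i11,i12  beq+xor  -- dual

PAIRS = 5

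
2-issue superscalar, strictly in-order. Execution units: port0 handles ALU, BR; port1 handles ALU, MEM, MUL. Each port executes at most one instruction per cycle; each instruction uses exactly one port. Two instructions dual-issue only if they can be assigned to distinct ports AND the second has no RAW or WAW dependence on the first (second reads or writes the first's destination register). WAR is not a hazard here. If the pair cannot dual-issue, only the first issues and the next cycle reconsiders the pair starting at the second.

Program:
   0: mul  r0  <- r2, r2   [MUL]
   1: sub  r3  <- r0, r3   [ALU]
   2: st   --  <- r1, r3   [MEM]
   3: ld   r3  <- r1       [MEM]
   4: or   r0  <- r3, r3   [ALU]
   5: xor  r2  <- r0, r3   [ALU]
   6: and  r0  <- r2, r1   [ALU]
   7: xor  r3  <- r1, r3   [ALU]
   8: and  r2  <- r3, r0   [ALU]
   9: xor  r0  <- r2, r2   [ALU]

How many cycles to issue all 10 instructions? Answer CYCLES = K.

  cy0 -> i0 (mul) RAW r0
  cy1 -> i1 (sub) RAW r3
  cy2 -> i2 (st) no-port MEM/MEM
  cy3 -> i3 (ld) RAW r3
  cy4 -> i4 (or) RAW r0
  cy5 -> i5 (xor) RAW r2
  cy6 -> i6/i7 (and;xor) pair
  cy7 -> i8 (and) RAW r2
  cy8 -> i9 (xor) tail

CYCLES = 9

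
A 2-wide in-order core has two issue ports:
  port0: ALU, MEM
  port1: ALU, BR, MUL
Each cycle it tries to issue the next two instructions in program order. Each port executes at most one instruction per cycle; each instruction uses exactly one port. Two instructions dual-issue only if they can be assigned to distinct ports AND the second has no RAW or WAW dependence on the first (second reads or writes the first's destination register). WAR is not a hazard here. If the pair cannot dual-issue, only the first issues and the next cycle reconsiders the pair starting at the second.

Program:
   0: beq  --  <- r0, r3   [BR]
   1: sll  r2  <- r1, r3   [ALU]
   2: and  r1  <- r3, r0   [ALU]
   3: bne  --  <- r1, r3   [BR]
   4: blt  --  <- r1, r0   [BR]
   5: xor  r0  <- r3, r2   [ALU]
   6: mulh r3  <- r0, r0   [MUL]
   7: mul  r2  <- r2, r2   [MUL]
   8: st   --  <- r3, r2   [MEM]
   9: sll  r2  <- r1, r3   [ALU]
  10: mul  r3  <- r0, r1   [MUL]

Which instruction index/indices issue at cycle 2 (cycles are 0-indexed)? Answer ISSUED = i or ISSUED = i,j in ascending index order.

ISSUED = 3

0. beq.BR/sll.ALU @i0+i1  | 2-wide
1. and.ALU @i2  | RAW r1
2. bne.BR @i3  | no-port BR/BR
3. blt.BR/xor.ALU @i4+i5  | 2-wide
4. mulh.MUL @i6  | no-port MUL/MUL
5. mul.MUL @i7  | RAW r2
6. st.MEM/sll.ALU @i8+i9  | 2-wide
7. mul.MUL @i10  | tail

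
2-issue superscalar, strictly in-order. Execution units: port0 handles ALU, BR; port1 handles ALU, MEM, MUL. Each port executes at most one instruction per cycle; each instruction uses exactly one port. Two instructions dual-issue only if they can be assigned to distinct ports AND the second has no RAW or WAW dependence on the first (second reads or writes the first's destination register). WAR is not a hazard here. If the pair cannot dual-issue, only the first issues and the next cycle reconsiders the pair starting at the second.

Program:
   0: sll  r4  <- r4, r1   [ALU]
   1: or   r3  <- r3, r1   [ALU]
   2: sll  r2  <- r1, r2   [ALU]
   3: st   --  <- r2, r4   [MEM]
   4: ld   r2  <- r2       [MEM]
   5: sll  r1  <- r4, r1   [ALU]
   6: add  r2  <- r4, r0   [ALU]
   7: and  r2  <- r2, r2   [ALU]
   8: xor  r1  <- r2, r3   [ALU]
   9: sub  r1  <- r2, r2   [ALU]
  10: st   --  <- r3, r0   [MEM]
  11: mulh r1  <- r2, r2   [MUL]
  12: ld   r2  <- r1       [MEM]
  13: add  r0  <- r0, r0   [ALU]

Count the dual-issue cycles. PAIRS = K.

PAIRS = 4

c0: i0,i1 sll/or  2-wide
c1: i2 sll  RAW r2
c2: i3 st  no-port MEM/MEM
c3: i4,i5 ld/sll  2-wide
c4: i6 add  RAW+WAW r2
c5: i7 and  RAW r2
c6: i8 xor  WAW r1
c7: i9,i10 sub/st  2-wide
c8: i11 mulh  no-port MUL/MEM
c9: i12,i13 ld/add  2-wide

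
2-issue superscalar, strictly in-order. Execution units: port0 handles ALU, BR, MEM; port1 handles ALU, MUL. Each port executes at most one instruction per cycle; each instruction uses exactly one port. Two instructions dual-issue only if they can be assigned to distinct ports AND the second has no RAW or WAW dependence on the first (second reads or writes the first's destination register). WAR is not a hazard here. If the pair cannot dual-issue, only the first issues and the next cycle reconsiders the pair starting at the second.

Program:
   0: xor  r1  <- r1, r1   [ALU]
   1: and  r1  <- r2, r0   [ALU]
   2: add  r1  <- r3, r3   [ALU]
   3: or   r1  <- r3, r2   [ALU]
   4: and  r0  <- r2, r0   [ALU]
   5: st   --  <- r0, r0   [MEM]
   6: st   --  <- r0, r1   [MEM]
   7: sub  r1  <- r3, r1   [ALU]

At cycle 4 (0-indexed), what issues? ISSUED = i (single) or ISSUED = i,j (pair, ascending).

ISSUED = 5

c0: i0 xor.ALU  WAW r1
c1: i1 and.ALU  WAW r1
c2: i2 add.ALU  WAW r1
c3: i3+i4 or.ALU/and.ALU  dual
c4: i5 st.MEM  no-port MEM/MEM
c5: i6+i7 st.MEM/sub.ALU  dual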